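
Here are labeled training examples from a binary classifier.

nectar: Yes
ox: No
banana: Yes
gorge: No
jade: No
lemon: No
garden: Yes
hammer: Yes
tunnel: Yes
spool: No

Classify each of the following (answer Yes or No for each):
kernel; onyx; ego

Yes, No, No

The distinguishing property — length 6 — holds for all the 'Yes' cases and none of the 'No' cases.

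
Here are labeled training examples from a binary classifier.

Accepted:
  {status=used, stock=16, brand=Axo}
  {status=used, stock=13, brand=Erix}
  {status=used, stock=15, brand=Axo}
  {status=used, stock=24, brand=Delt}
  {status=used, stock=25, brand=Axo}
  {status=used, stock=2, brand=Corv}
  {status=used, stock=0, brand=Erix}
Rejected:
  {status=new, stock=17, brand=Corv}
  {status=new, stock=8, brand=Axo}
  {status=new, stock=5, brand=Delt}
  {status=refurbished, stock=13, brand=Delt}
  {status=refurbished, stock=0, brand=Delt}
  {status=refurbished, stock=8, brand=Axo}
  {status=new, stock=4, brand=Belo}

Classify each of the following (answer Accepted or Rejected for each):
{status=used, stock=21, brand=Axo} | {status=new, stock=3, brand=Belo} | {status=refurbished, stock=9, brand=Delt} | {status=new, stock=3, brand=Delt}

The simplest hypothesis consistent with all the labels is: status is used.
{status=used, stock=21, brand=Axo}: status is used, qualifies → Accepted.
{status=new, stock=3, brand=Belo}: status is new, lacks this property → Rejected.
{status=refurbished, stock=9, brand=Delt}: status is refurbished, lacks this property → Rejected.
{status=new, stock=3, brand=Delt}: status is new, lacks this property → Rejected.

Accepted, Rejected, Rejected, Rejected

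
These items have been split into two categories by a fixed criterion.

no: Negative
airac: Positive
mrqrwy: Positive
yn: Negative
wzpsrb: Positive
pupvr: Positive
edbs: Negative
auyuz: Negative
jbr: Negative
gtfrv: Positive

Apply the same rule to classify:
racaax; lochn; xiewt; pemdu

The classifier is using: length ≥ 4 AND contains 'r'.

Positive, Negative, Negative, Negative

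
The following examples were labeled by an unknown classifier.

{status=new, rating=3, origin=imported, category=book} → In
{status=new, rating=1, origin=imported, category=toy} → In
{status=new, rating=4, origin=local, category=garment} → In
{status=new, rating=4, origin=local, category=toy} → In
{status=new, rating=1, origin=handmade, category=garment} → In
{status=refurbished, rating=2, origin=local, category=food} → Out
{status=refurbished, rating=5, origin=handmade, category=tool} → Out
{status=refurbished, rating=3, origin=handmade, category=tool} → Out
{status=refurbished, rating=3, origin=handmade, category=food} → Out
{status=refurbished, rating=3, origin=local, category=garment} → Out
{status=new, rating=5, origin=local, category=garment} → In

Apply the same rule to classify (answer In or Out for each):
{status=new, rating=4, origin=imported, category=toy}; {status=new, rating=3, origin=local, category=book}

In, In

'In' ⟺ status is new.
{status=new, rating=4, origin=imported, category=toy} — status is new, hence In. {status=new, rating=3, origin=local, category=book} — status is new, hence In.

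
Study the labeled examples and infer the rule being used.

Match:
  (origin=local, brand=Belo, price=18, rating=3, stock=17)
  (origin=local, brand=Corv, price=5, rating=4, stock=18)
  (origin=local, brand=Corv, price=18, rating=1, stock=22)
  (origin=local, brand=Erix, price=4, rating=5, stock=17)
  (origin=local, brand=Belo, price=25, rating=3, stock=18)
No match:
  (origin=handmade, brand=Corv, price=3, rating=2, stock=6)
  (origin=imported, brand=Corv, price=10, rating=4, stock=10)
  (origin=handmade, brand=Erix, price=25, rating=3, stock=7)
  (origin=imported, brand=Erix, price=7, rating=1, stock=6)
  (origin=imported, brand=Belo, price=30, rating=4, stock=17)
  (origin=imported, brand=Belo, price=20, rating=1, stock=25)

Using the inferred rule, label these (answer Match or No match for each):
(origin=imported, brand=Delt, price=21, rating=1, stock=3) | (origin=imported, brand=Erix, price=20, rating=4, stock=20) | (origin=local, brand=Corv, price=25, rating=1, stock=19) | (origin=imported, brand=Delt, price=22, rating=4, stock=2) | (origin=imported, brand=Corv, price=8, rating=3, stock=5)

No match, No match, Match, No match, No match

One predicate separates the groups cleanly: origin is local.
(origin=imported, brand=Delt, price=21, rating=1, stock=3): No match (origin is imported).
(origin=imported, brand=Erix, price=20, rating=4, stock=20): No match (origin is imported).
(origin=local, brand=Corv, price=25, rating=1, stock=19): Match (origin is local).
(origin=imported, brand=Delt, price=22, rating=4, stock=2): No match (origin is imported).
(origin=imported, brand=Corv, price=8, rating=3, stock=5): No match (origin is imported).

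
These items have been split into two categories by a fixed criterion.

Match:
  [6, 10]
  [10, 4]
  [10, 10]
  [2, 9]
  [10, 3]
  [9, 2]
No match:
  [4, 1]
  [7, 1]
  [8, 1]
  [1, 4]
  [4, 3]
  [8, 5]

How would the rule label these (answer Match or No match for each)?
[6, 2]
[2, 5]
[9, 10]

No match, No match, Match

The distinguishing property — max ≥ 9 — holds for all the 'Match' cases and none of the 'No match' cases.
[6, 2] — max 6, hence No match.
[2, 5] — max 5, hence No match.
[9, 10] — max 10, hence Match.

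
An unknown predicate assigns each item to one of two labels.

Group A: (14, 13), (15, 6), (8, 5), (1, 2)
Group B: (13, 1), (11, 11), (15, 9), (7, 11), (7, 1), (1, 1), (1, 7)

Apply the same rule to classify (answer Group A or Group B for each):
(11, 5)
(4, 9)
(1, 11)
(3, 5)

The simplest hypothesis consistent with all the labels is: sum is odd.
(11, 5): Group B (11+5 = 16).
(4, 9): Group A (4+9 = 13).
(1, 11): Group B (1+11 = 12).
(3, 5): Group B (3+5 = 8).

Group B, Group A, Group B, Group B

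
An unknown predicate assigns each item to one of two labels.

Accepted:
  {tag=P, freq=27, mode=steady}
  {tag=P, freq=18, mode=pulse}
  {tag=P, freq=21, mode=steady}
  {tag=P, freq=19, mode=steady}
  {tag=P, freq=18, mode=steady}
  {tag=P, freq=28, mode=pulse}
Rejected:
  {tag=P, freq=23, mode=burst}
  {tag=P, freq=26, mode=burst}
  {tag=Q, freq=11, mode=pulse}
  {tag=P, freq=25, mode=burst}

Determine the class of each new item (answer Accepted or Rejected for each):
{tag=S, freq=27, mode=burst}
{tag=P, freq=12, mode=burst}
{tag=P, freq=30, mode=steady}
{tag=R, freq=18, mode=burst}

Rejected, Rejected, Accepted, Rejected

One predicate separates the groups cleanly: mode is not burst AND tag is P.
Rejected: {tag=S, freq=27, mode=burst}, since mode is burst, tag is S. Rejected: {tag=P, freq=12, mode=burst}, since mode is burst, tag is P. Accepted: {tag=P, freq=30, mode=steady}, since mode is steady, tag is P. Rejected: {tag=R, freq=18, mode=burst}, since mode is burst, tag is R.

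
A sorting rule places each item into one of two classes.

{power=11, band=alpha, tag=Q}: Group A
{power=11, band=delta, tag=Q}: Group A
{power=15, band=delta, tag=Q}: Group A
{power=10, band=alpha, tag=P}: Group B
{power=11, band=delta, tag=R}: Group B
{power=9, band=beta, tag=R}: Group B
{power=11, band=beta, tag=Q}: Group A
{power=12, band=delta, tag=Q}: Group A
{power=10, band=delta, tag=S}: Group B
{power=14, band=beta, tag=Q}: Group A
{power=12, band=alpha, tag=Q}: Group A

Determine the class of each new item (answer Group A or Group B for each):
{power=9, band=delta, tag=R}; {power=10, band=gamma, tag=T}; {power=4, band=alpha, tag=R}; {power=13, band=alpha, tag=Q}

The classifier is using: tag is Q.
{power=9, band=delta, tag=R} — tag is R, hence Group B.
{power=10, band=gamma, tag=T} — tag is T, hence Group B.
{power=4, band=alpha, tag=R} — tag is R, hence Group B.
{power=13, band=alpha, tag=Q} — tag is Q, hence Group A.

Group B, Group B, Group B, Group A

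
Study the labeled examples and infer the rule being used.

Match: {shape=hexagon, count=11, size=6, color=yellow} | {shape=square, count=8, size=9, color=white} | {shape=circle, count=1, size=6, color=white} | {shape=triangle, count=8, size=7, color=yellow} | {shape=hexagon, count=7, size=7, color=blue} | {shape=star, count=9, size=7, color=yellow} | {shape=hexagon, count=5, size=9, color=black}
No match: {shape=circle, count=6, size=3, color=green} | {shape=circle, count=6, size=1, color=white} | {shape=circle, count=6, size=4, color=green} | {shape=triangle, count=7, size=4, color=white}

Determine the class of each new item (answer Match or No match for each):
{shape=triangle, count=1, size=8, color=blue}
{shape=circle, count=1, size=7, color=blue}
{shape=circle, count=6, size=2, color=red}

Match, Match, No match

The rule appears to be: size ≥ 6.
Match: {shape=triangle, count=1, size=8, color=blue}, since size = 8.
Match: {shape=circle, count=1, size=7, color=blue}, since size = 7.
No match: {shape=circle, count=6, size=2, color=red}, since size = 2.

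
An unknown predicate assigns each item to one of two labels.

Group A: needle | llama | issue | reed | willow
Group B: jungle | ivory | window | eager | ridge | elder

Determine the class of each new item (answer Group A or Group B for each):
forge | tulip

Comparing the two groups points to one rule — has a double letter.
Group B: forge, since no doubled letter.
Group B: tulip, since no doubled letter.

Group B, Group B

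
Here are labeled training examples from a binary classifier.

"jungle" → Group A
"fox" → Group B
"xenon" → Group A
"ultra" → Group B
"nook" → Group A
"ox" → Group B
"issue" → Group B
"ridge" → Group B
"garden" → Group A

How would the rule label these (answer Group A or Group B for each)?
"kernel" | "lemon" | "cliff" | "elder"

A rule that fits every label: contains 'n' — true of each 'Group A' example, false of each 'Group B' one.
"kernel" → has 'n' → Group A.
"lemon" → has 'n' → Group A.
"cliff" → no 'n' → Group B.
"elder" → no 'n' → Group B.

Group A, Group A, Group B, Group B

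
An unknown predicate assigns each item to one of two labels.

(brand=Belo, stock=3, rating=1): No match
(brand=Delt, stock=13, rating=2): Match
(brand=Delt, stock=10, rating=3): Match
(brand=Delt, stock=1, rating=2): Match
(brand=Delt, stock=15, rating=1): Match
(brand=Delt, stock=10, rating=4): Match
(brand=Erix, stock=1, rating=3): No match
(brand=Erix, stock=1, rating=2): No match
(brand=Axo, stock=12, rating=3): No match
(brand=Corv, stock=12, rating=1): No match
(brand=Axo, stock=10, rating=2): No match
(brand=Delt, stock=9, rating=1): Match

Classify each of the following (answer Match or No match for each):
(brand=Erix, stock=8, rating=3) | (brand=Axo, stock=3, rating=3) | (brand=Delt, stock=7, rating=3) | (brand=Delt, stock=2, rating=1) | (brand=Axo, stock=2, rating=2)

'Match' ⟺ brand is Delt.
No match: (brand=Erix, stock=8, rating=3), since brand is Erix.
No match: (brand=Axo, stock=3, rating=3), since brand is Axo.
Match: (brand=Delt, stock=7, rating=3), since brand is Delt.
Match: (brand=Delt, stock=2, rating=1), since brand is Delt.
No match: (brand=Axo, stock=2, rating=2), since brand is Axo.

No match, No match, Match, Match, No match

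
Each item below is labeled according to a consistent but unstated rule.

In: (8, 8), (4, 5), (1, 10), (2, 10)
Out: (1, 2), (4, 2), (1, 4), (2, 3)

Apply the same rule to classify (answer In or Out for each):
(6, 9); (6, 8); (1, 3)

'In' ⟺ sum ≥ 9.
(6, 9): In (6+9 = 15).
(6, 8): In (6+8 = 14).
(1, 3): Out (1+3 = 4).

In, In, Out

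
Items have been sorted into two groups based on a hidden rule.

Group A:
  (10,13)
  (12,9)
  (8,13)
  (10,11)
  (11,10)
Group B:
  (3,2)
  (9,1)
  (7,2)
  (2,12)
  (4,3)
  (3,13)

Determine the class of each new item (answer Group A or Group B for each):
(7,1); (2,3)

A rule that fits every label: sum ≥ 21 — true of each 'Group A' example, false of each 'Group B' one.
(7,1) → 7+1 = 8 → Group B.
(2,3) → 2+3 = 5 → Group B.

Group B, Group B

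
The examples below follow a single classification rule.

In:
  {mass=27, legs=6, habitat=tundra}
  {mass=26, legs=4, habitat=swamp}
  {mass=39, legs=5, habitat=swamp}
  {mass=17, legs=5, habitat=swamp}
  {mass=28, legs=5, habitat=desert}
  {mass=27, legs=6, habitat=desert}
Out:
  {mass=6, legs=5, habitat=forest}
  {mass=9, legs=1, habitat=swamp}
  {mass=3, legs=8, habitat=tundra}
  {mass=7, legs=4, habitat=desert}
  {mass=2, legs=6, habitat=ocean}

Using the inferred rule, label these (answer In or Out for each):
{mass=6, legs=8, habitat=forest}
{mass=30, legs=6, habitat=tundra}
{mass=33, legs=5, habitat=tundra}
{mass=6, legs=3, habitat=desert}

Out, In, In, Out

The common property of the 'In' items is: mass ≥ 17. No 'Out' item has it.
Out: {mass=6, legs=8, habitat=forest}, since mass = 6. In: {mass=30, legs=6, habitat=tundra}, since mass = 30. In: {mass=33, legs=5, habitat=tundra}, since mass = 33. Out: {mass=6, legs=3, habitat=desert}, since mass = 6.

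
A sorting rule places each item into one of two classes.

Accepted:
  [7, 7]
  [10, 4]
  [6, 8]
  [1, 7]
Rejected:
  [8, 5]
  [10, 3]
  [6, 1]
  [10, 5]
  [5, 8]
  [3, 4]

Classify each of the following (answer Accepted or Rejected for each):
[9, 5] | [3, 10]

Accepted, Rejected

'Accepted' ⟺ sum is even.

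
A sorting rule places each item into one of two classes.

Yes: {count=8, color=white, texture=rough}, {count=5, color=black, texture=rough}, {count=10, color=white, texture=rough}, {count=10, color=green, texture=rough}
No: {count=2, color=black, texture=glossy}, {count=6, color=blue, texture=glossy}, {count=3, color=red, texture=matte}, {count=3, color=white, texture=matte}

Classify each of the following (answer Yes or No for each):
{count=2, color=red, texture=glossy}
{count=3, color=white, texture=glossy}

'Yes' ⟺ texture is rough.
{count=2, color=red, texture=glossy} — texture is glossy, hence No.
{count=3, color=white, texture=glossy} — texture is glossy, hence No.

No, No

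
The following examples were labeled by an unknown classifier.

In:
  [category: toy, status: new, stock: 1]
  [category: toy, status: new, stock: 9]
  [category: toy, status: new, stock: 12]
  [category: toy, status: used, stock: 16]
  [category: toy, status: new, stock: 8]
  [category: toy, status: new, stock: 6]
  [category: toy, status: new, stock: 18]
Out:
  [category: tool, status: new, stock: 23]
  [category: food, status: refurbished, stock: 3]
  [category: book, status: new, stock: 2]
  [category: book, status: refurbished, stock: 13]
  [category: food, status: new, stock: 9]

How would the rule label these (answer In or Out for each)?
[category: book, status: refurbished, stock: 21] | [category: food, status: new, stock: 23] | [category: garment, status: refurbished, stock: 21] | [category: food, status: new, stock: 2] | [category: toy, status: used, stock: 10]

Out, Out, Out, Out, In

The rule appears to be: category is toy.
Out: [category: book, status: refurbished, stock: 21], since category is book.
Out: [category: food, status: new, stock: 23], since category is food.
Out: [category: garment, status: refurbished, stock: 21], since category is garment.
Out: [category: food, status: new, stock: 2], since category is food.
In: [category: toy, status: used, stock: 10], since category is toy.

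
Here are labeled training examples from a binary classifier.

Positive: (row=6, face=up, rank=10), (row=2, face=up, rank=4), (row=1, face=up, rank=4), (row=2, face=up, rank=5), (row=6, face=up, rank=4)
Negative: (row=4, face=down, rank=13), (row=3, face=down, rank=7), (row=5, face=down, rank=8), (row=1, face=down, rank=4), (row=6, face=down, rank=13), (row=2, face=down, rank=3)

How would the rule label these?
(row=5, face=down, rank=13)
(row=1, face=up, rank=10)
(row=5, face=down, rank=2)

The pattern is that an item is 'Positive' exactly when: face is up.
(row=5, face=down, rank=13): Negative (face is down). (row=1, face=up, rank=10): Positive (face is up). (row=5, face=down, rank=2): Negative (face is down).

Negative, Positive, Negative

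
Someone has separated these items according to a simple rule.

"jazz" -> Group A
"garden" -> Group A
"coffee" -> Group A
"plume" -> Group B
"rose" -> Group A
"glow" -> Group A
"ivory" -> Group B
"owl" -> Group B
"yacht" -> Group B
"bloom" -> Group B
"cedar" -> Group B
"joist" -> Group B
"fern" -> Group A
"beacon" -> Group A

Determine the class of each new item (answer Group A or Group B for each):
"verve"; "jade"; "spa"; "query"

One predicate separates the groups cleanly: even length.
Group B: "verve", since length 5.
Group A: "jade", since length 4.
Group B: "spa", since length 3.
Group B: "query", since length 5.

Group B, Group A, Group B, Group B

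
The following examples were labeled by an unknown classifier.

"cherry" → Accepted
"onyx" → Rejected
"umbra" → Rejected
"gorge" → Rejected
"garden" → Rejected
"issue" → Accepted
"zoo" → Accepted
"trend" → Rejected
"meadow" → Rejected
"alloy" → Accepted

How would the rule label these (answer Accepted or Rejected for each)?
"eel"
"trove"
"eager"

Accepted, Rejected, Rejected

One predicate separates the groups cleanly: has a double letter.
"eel": 'ee' doubled — satisfies this, so Accepted. "trove": no doubled letter — doesn't qualify, so Rejected. "eager": no doubled letter — doesn't qualify, so Rejected.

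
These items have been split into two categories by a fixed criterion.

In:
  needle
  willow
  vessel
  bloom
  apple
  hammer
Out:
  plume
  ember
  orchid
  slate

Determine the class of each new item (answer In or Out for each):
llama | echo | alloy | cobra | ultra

The classifier is using: has a double letter.

In, Out, In, Out, Out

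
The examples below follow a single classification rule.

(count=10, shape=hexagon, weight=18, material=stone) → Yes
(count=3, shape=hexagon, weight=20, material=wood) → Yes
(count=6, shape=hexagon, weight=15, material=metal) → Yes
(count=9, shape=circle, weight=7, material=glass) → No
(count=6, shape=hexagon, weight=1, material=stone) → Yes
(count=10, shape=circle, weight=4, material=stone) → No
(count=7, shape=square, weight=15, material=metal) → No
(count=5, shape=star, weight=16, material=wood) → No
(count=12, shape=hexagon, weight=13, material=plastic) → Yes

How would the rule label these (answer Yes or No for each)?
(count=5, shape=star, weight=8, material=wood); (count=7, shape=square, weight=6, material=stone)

No, No

The distinguishing property — shape is hexagon — holds for all the 'Yes' cases and none of the 'No' cases.
(count=5, shape=star, weight=8, material=wood): No (shape is star).
(count=7, shape=square, weight=6, material=stone): No (shape is square).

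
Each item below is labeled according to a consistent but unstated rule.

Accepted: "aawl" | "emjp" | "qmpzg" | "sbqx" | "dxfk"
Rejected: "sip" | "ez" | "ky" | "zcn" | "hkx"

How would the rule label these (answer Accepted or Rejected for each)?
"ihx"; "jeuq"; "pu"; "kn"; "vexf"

The rule appears to be: length ≥ 4.
"ihx" → length 3 → Rejected. "jeuq" → length 4 → Accepted. "pu" → length 2 → Rejected. "kn" → length 2 → Rejected. "vexf" → length 4 → Accepted.

Rejected, Accepted, Rejected, Rejected, Accepted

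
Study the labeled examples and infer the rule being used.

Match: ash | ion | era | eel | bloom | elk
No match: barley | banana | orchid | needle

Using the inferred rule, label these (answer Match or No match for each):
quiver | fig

The common property of the 'Match' items is: odd length. No 'No match' item has it.
quiver — length 6, hence No match. fig — length 3, hence Match.

No match, Match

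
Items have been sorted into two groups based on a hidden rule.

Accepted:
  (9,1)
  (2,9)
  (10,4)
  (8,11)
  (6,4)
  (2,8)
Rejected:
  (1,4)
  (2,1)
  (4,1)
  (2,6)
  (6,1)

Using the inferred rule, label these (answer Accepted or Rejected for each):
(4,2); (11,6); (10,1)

Rejected, Accepted, Accepted

One predicate separates the groups cleanly: sum ≥ 10.
(4,2): 4+2 = 6, lacks this property → Rejected.
(11,6): 11+6 = 17, checks out → Accepted.
(10,1): 10+1 = 11, checks out → Accepted.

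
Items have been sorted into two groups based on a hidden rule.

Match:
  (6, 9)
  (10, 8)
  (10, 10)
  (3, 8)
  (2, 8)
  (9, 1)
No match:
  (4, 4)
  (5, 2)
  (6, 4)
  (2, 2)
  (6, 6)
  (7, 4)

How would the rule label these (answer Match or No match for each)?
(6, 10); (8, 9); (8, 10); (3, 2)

A rule that fits every label: max ≥ 8 — true of each 'Match' example, false of each 'No match' one.
(6, 10): max 10 — passes, so Match.
(8, 9): max 9 — passes, so Match.
(8, 10): max 10 — passes, so Match.
(3, 2): max 3 — does not fit, so No match.

Match, Match, Match, No match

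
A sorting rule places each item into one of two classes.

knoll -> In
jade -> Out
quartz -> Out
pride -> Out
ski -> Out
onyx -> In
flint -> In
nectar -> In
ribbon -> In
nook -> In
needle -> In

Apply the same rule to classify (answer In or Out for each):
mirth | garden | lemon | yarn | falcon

The rule appears to be: contains 'n'.
mirth: Out (no 'n').
garden: In (has 'n').
lemon: In (has 'n').
yarn: In (has 'n').
falcon: In (has 'n').

Out, In, In, In, In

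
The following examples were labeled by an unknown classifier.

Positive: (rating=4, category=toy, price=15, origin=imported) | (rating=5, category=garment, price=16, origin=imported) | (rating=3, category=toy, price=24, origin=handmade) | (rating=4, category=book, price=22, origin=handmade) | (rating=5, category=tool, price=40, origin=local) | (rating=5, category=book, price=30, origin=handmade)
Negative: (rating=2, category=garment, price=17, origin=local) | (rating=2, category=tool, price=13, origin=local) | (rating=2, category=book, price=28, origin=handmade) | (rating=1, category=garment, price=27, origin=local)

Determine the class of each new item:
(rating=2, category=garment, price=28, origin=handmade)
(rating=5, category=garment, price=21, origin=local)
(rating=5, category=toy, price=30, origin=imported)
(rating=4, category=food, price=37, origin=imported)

A rule that fits every label: rating ≥ 3 — true of each 'Positive' example, false of each 'Negative' one.
(rating=2, category=garment, price=28, origin=handmade): rating = 2 — lacks this property, so Negative. (rating=5, category=garment, price=21, origin=local): rating = 5 — fits, so Positive. (rating=5, category=toy, price=30, origin=imported): rating = 5 — fits, so Positive. (rating=4, category=food, price=37, origin=imported): rating = 4 — fits, so Positive.

Negative, Positive, Positive, Positive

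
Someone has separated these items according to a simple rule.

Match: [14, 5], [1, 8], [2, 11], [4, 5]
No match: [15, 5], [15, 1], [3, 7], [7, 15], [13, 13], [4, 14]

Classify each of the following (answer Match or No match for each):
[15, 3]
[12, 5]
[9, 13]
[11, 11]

No match, Match, No match, No match

One predicate separates the groups cleanly: sum is odd.
[15, 3]: 15+3 = 18 — fails this test, so No match. [12, 5]: 12+5 = 17 — fits, so Match. [9, 13]: 9+13 = 22 — fails this test, so No match. [11, 11]: 11+11 = 22 — fails this test, so No match.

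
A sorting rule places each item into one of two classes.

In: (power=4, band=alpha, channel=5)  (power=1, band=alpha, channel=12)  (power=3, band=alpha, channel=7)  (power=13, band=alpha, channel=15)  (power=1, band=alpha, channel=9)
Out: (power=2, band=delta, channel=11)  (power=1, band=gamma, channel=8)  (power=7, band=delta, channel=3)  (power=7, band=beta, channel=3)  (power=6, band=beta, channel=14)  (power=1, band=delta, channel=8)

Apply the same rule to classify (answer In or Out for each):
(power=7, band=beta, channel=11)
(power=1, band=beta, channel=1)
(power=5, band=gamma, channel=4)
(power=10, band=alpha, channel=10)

Out, Out, Out, In

The distinguishing property — band is alpha — holds for all the 'In' cases and none of the 'Out' cases.
(power=7, band=beta, channel=11): band is beta — fails the rule, so Out. (power=1, band=beta, channel=1): band is beta — fails the rule, so Out. (power=5, band=gamma, channel=4): band is gamma — fails the rule, so Out. (power=10, band=alpha, channel=10): band is alpha — passes, so In.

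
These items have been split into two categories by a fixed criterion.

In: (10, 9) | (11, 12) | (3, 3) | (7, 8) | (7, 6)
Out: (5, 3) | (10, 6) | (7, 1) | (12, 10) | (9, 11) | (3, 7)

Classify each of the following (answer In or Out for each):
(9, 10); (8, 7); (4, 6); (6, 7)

In, In, Out, In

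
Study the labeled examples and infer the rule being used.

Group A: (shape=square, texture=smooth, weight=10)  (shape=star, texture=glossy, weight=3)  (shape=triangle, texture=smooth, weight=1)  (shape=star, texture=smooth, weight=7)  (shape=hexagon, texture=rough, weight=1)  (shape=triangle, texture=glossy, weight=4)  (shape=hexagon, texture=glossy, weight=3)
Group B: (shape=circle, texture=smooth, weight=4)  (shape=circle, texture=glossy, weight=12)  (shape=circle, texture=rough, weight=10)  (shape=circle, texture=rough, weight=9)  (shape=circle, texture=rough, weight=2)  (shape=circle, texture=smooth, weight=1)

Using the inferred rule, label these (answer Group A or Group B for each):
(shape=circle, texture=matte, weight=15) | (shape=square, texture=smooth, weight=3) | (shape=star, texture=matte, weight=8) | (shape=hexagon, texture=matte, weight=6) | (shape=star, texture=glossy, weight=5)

The simplest hypothesis consistent with all the labels is: shape is not circle.

Group B, Group A, Group A, Group A, Group A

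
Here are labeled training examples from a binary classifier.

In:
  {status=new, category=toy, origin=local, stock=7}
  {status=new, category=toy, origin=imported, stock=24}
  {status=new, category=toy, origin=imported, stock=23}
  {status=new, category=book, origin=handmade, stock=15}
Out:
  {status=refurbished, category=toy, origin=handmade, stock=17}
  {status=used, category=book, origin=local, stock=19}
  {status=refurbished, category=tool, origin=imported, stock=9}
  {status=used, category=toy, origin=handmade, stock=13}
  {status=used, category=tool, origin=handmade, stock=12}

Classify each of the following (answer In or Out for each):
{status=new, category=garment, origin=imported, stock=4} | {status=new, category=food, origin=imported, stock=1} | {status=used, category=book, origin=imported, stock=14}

The common property of the 'In' items is: status is new. No 'Out' item has it.
{status=new, category=garment, origin=imported, stock=4}: status is new — checks out, so In. {status=new, category=food, origin=imported, stock=1}: status is new — checks out, so In. {status=used, category=book, origin=imported, stock=14}: status is used — doesn't match, so Out.

In, In, Out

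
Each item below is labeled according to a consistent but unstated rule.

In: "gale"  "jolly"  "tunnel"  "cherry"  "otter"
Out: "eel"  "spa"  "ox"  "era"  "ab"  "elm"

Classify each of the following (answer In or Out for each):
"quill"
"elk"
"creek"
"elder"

In, Out, In, In

Every 'In' example satisfies: length ≥ 4. None of the 'Out' examples do.
In: "quill", since length 5. Out: "elk", since length 3. In: "creek", since length 5. In: "elder", since length 5.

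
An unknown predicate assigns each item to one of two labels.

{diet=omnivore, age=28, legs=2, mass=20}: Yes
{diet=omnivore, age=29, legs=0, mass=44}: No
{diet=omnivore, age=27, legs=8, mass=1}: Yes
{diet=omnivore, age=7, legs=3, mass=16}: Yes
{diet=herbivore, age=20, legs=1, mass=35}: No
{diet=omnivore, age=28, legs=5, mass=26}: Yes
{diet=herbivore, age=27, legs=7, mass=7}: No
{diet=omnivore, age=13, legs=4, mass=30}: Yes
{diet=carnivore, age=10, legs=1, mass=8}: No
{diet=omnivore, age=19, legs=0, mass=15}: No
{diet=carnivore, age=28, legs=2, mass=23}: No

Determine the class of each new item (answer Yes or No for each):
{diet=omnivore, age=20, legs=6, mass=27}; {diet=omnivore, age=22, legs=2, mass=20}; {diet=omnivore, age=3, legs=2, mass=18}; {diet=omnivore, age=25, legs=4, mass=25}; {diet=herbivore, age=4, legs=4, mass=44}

The pattern is that an item is 'Yes' exactly when: diet is omnivore AND legs ≥ 1.

Yes, Yes, Yes, Yes, No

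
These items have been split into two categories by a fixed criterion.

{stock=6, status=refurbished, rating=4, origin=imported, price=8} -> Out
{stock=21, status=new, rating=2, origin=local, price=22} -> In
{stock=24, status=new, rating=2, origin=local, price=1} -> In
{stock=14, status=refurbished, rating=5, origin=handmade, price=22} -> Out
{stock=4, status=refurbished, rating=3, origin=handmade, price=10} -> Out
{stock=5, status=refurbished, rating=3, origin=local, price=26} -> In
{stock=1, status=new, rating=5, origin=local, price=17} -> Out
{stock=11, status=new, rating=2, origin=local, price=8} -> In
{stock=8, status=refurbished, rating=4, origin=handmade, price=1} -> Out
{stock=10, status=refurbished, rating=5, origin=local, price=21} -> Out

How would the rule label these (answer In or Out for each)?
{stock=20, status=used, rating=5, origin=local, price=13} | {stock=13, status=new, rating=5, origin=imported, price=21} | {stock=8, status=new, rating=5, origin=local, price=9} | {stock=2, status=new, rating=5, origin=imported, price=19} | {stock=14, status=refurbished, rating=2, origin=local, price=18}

Out, Out, Out, Out, In

Rule: origin is local AND rating ≤ 3. This holds for each 'In' example and fails for each 'Out' one.
{stock=20, status=used, rating=5, origin=local, price=13}: Out (origin is local, rating = 5). {stock=13, status=new, rating=5, origin=imported, price=21}: Out (origin is imported, rating = 5). {stock=8, status=new, rating=5, origin=local, price=9}: Out (origin is local, rating = 5). {stock=2, status=new, rating=5, origin=imported, price=19}: Out (origin is imported, rating = 5). {stock=14, status=refurbished, rating=2, origin=local, price=18}: In (origin is local, rating = 2).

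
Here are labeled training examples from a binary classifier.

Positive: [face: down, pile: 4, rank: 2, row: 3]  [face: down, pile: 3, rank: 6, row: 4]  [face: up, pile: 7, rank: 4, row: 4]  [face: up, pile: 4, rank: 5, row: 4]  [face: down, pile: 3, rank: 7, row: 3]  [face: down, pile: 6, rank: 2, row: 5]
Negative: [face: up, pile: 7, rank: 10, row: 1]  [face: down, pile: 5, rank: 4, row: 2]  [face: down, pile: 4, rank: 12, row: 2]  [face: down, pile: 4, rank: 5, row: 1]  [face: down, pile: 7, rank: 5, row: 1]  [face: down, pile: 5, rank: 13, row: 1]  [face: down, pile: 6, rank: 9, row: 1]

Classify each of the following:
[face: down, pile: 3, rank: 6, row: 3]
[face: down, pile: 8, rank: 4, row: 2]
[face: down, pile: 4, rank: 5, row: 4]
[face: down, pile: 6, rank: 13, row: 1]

Positive, Negative, Positive, Negative

A rule that fits every label: row ≥ 3 — true of each 'Positive' example, false of each 'Negative' one.
Positive: [face: down, pile: 3, rank: 6, row: 3], since row = 3. Negative: [face: down, pile: 8, rank: 4, row: 2], since row = 2. Positive: [face: down, pile: 4, rank: 5, row: 4], since row = 4. Negative: [face: down, pile: 6, rank: 13, row: 1], since row = 1.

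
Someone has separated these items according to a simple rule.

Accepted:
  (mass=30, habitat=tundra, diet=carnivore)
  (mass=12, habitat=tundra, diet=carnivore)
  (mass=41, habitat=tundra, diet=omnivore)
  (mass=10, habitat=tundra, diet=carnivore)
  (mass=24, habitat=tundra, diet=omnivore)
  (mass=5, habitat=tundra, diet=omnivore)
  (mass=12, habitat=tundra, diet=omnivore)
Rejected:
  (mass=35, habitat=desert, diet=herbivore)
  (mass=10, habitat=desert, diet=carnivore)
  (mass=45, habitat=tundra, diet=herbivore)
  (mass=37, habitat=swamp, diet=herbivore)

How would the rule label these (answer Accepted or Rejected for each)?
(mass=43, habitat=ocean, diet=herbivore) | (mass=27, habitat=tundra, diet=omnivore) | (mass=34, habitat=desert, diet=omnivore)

The pattern is that an item is 'Accepted' exactly when: habitat is tundra AND mass ≤ 41.
(mass=43, habitat=ocean, diet=herbivore): Rejected (habitat is ocean, mass = 43).
(mass=27, habitat=tundra, diet=omnivore): Accepted (habitat is tundra, mass = 27).
(mass=34, habitat=desert, diet=omnivore): Rejected (habitat is desert, mass = 34).

Rejected, Accepted, Rejected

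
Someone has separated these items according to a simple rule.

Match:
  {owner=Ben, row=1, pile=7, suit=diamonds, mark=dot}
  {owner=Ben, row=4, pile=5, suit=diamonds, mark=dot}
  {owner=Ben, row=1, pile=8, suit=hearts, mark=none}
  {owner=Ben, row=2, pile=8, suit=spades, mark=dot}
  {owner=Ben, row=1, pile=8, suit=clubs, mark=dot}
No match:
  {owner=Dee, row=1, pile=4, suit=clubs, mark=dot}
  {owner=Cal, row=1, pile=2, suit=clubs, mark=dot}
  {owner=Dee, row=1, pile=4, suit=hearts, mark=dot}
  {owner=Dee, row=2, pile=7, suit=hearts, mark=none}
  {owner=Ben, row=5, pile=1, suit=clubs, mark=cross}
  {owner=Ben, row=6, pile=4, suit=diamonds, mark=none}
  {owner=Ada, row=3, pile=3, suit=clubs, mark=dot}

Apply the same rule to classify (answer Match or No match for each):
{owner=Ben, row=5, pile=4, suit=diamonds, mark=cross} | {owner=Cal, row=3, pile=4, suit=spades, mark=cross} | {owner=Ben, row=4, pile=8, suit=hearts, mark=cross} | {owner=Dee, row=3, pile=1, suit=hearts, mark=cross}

A rule that fits every label: owner is Ben AND row ≤ 4 — true of each 'Match' example, false of each 'No match' one.
{owner=Ben, row=5, pile=4, suit=diamonds, mark=cross} → owner is Ben, row = 5 → No match.
{owner=Cal, row=3, pile=4, suit=spades, mark=cross} → owner is Cal, row = 3 → No match.
{owner=Ben, row=4, pile=8, suit=hearts, mark=cross} → owner is Ben, row = 4 → Match.
{owner=Dee, row=3, pile=1, suit=hearts, mark=cross} → owner is Dee, row = 3 → No match.

No match, No match, Match, No match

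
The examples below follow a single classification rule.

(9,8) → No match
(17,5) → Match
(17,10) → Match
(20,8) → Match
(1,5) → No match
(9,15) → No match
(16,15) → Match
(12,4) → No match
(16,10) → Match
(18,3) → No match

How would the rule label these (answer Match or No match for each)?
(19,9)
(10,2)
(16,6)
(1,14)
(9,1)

A rule that fits every label: first > second AND sum ≥ 22 — true of each 'Match' example, false of each 'No match' one.
(19,9) → 19 > 9, 19+9 = 28 → Match. (10,2) → 10 > 2, 10+2 = 12 → No match. (16,6) → 16 > 6, 16+6 = 22 → Match. (1,14) → 1 < 14, 1+14 = 15 → No match. (9,1) → 9 > 1, 9+1 = 10 → No match.

Match, No match, Match, No match, No match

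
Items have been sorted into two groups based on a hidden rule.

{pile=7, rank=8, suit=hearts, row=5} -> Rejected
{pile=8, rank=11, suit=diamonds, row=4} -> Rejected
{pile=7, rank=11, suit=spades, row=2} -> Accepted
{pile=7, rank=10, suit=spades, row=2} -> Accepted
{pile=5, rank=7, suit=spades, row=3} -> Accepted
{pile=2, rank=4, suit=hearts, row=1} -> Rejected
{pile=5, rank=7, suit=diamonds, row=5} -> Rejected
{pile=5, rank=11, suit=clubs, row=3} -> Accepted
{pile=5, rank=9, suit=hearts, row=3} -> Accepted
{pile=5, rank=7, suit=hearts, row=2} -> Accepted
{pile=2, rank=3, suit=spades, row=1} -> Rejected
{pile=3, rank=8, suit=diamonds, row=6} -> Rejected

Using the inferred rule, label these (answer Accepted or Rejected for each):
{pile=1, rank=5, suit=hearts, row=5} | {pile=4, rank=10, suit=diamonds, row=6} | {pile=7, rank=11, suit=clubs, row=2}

The rule appears to be: row ≥ 2 AND row ≤ 3.
Rejected: {pile=1, rank=5, suit=hearts, row=5}, since row = 5.
Rejected: {pile=4, rank=10, suit=diamonds, row=6}, since row = 6.
Accepted: {pile=7, rank=11, suit=clubs, row=2}, since row = 2.

Rejected, Rejected, Accepted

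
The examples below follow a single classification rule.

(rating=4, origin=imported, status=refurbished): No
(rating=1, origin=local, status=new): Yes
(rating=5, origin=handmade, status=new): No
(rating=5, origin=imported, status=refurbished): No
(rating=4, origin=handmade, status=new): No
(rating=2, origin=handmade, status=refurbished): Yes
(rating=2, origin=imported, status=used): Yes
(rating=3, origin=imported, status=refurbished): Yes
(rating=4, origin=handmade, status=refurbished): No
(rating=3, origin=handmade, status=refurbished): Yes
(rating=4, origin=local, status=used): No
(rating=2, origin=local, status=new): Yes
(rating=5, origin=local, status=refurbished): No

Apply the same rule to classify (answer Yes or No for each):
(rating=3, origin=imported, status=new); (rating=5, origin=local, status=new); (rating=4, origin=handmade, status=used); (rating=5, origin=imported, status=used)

Yes, No, No, No

A rule that fits every label: rating ≤ 3 — true of each 'Yes' example, false of each 'No' one.
Yes: (rating=3, origin=imported, status=new), since rating = 3.
No: (rating=5, origin=local, status=new), since rating = 5.
No: (rating=4, origin=handmade, status=used), since rating = 4.
No: (rating=5, origin=imported, status=used), since rating = 5.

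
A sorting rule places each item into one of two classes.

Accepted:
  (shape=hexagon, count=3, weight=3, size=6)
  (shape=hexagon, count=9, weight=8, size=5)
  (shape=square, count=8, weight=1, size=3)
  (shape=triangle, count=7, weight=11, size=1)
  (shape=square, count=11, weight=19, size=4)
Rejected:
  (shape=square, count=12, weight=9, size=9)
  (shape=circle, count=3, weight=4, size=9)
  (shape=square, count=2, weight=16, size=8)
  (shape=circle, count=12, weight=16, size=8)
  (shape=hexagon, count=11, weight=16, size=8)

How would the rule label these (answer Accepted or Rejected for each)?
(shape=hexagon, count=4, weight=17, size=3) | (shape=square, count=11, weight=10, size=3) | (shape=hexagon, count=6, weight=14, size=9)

Accepted, Accepted, Rejected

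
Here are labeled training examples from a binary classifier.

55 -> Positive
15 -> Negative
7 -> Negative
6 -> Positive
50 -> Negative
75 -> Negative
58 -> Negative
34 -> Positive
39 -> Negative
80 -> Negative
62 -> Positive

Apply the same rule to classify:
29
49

Negative, Negative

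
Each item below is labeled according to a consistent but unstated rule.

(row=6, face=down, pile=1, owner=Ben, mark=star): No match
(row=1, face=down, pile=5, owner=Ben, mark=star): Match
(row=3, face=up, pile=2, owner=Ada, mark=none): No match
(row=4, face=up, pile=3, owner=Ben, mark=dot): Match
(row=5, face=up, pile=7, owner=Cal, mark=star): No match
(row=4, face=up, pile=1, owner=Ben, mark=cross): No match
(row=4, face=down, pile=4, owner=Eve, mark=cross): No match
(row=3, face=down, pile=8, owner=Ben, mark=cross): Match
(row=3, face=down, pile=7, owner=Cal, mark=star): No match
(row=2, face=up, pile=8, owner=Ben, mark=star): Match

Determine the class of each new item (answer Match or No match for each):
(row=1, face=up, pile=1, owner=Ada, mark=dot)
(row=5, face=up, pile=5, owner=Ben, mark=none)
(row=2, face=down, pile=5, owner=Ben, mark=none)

No match, Match, Match

Every 'Match' example satisfies: owner is Ben AND pile ≥ 2. None of the 'No match' examples do.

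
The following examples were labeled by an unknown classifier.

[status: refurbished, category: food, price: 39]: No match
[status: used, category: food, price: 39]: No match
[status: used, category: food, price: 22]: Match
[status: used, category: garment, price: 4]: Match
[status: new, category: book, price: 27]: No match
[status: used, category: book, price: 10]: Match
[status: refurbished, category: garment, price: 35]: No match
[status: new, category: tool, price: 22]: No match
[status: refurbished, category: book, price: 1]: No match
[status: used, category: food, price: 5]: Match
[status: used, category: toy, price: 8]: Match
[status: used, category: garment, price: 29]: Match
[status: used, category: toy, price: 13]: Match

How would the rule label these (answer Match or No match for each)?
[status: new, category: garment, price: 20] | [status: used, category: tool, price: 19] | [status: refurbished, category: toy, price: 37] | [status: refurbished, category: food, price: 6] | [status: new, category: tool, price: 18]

No match, Match, No match, No match, No match

The distinguishing property — status is used AND price ≤ 29 — holds for all the 'Match' cases and none of the 'No match' cases.
[status: new, category: garment, price: 20] — status is new, price = 20, hence No match. [status: used, category: tool, price: 19] — status is used, price = 19, hence Match. [status: refurbished, category: toy, price: 37] — status is refurbished, price = 37, hence No match. [status: refurbished, category: food, price: 6] — status is refurbished, price = 6, hence No match. [status: new, category: tool, price: 18] — status is new, price = 18, hence No match.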